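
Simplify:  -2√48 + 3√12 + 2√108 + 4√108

2√48 = 8*√3; 3√12 = 6*√3; 2√108 = 12*√3; 4√108 = 24*√3
Combine: (-8 + 6 + 12 + 24)·√3 = 34*√3

34*√3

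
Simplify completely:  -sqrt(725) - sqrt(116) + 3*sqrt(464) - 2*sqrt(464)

sqrt(725) = 5*sqrt(29); sqrt(116) = 2*sqrt(29); 3*sqrt(464) = 12*sqrt(29); 2*sqrt(464) = 8*sqrt(29)
Combine: (-5 - 2 + 12 - 8)·sqrt(29) = -3*sqrt(29)

-3*sqrt(29)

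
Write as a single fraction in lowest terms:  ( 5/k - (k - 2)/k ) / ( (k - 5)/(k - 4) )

Numerator: 5/k - (k - 2)/k = (-k + 7)/k
Denominator: (k - 5)/(k - 4) = (k - 5)/(k - 4)
Divide: ((-k + 7)/k) · ((k - 4)/(k - 5)) = (-k² + 11*k - 28)/(k² - 5*k)

(-k² + 11*k - 28)/(k² - 5*k)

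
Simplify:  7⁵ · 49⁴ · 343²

7⁵ = 7^5; 49⁴ = 7^8; 343² = 7^6
Combine exponents: 7^19

7^19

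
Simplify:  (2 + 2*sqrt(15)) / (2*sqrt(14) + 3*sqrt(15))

(-4*sqrt(210) - 4*sqrt(14) + 6*sqrt(15) + 90)/79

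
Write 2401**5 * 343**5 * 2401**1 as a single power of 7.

2401**5 = 7**20; 343**5 = 7**15; 2401**1 = 7**4
Combine exponents: 7**39

7**39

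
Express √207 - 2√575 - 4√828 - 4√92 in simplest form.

√207 = 3*√23; 2√575 = 10*√23; 4√828 = 24*√23; 4√92 = 8*√23
Combine: (3 - 10 - 24 - 8)·√23 = -39*√23

-39*√23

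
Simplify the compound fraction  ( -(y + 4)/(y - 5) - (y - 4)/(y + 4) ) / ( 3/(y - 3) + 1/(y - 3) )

Numerator: -(y + 4)/(y - 5) - (y - 4)/(y + 4) = (-2*y^2 + y - 36)/(y^2 - y - 20)
Denominator: 3/(y - 3) + 1/(y - 3) = 4/(y - 3)
Divide: ((-2*y^2 + y - 36)/(y^2 - y - 20)) · (y/4 - 3/4) = (-2*y^3 + 7*y^2 - 39*y + 108)/(4*y^2 - 4*y - 80)

(-2*y^3 + 7*y^2 - 39*y + 108)/(4*y^2 - 4*y - 80)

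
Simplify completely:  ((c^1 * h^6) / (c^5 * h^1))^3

Inside the bracket: (c^-4) * h^5
Raise to the power 3: (c^-12) * h^15

h^15/c^12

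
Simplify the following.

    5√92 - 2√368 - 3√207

5√92 = 10*√23; 2√368 = 8*√23; 3√207 = 9*√23
Combine: (10 - 8 - 9)·√23 = -7*√23

-7*√23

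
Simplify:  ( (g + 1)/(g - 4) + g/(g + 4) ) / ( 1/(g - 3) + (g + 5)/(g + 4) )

Numerator: (g + 1)/(g - 4) + g/(g + 4) = (2*g**2 + g + 4)/(g**2 - 16)
Denominator: 1/(g - 3) + (g + 5)/(g + 4) = (g**2 + 3*g - 11)/(g**2 + g - 12)
Divide: ((2*g**2 + g + 4)/(g**2 - 16)) · ((g**2 + g - 12)/(g**2 + 3*g - 11)) = (2*g**3 - 5*g**2 + g - 12)/(g**3 - g**2 - 23*g + 44)

(2*g**3 - 5*g**2 + g - 12)/(g**3 - g**2 - 23*g + 44)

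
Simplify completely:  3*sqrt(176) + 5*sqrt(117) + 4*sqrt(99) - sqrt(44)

3*sqrt(176) = 12*sqrt(11); 5*sqrt(117) = 15*sqrt(13); 4*sqrt(99) = 12*sqrt(11); sqrt(44) = 2*sqrt(11)

15*sqrt(13) + 22*sqrt(11)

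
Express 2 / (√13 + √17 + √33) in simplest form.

(-4*√7293 - 6*√33 + 58*√17 + 74*√13)/875

Group as (√17 + √33) + √13; multiply by (√17 + √33) - √13, then rationalise the remaining surd.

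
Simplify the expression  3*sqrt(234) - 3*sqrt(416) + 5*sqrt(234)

3*sqrt(234) = 9*sqrt(26); 3*sqrt(416) = 12*sqrt(26); 5*sqrt(234) = 15*sqrt(26)
Combine: (9 - 12 + 15)·sqrt(26) = 12*sqrt(26)

12*sqrt(26)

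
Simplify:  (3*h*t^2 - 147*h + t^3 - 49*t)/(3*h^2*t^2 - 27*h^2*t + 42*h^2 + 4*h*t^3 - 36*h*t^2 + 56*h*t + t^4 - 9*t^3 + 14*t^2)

(t + 7)/(h*t - 2*h + t^2 - 2*t)

Factor: 3*h*t^2 - 147*h + t^3 - 49*t = (3*h + t)*(t + 7)*(t - 7);  3*h^2*t^2 - 27*h^2*t + 42*h^2 + 4*h*t^3 - 36*h*t^2 + 56*h*t + t^4 - 9*t^3 + 14*t^2 = (t - 2)*(h + t)*(3*h + t)*(t - 7)
Cancel the common factors (t - 7), (3*h + t).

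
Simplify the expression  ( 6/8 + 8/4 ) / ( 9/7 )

77/36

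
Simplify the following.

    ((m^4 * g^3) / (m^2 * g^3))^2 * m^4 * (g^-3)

Inside the bracket: m^2
Raise to the power 2: m^4
Multiply by m^4 * (g^-3): add exponents.

m^8/g^3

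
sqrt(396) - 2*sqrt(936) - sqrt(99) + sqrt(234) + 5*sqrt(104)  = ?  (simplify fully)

sqrt(396) = 6*sqrt(11); 2*sqrt(936) = 12*sqrt(26); sqrt(99) = 3*sqrt(11); sqrt(234) = 3*sqrt(26); 5*sqrt(104) = 10*sqrt(26)

sqrt(26) + 3*sqrt(11)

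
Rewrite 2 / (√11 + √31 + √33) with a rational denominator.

(-44*√93 + 18*√33 + 26*√31 + 106*√11)/1283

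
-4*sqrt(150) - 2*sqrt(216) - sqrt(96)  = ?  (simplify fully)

-36*sqrt(6)

4*sqrt(150) = 20*sqrt(6); 2*sqrt(216) = 12*sqrt(6); sqrt(96) = 4*sqrt(6)
Combine: (-20 - 12 - 4)·sqrt(6) = -36*sqrt(6)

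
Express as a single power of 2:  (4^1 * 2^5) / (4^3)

2^1

4^1 = 2^2; 2^5 = 2^5; 4^3 = 2^6
Combine exponents: 2^1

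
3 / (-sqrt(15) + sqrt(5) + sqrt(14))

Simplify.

(-2*sqrt(15) + 3*sqrt(14) + 12*sqrt(5) + 5*sqrt(42))/44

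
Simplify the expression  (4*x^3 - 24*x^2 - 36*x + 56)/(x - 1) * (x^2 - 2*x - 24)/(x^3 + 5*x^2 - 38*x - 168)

Factor: 4*x^3 - 24*x^2 - 36*x + 56 = 4*(x - 7)*(x + 2)*(x - 1);  x^2 - 2*x - 24 = (x + 4)*(x - 6);  x^3 + 5*x^2 - 38*x - 168 = (x + 7)*(x + 4)*(x - 6)
Cancel the common factors (x - 1), (x + 4), (x - 6).

(4*x^2 - 20*x - 56)/(x + 7)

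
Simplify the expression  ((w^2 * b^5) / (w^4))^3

b^15/w^6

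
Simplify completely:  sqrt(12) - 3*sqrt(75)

sqrt(12) = 2*sqrt(3); 3*sqrt(75) = 15*sqrt(3)
Combine: (2 - 15)·sqrt(3) = -13*sqrt(3)

-13*sqrt(3)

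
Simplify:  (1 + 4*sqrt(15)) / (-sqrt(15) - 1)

Multiply numerator and denominator by -1 + sqrt(15).
Denominator becomes -14; numerator becomes -3*sqrt(15) + 59.

(-59 + 3*sqrt(15))/14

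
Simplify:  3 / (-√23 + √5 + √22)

Group as (√5 + √22) - √23; multiply by (√5 + √22) + √23, then rationalise the remaining surd.

(-6*√23 + 9*√22 + 60*√5 + 3*√2530)/212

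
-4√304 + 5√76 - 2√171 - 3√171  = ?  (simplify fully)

-21*√19

4√304 = 16*√19; 5√76 = 10*√19; 2√171 = 6*√19; 3√171 = 9*√19
Combine: (-16 + 10 - 6 - 9)·√19 = -21*√19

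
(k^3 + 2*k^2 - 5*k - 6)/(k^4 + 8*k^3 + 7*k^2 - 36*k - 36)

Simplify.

Factor: k^3 + 2*k^2 - 5*k - 6 = (k + 1)*(k - 2)*(k + 3);  k^4 + 8*k^3 + 7*k^2 - 36*k - 36 = (k + 3)*(k + 1)*(k + 6)*(k - 2)
Cancel the common factors (k - 2), (k + 1), (k + 3).

1/(k + 6)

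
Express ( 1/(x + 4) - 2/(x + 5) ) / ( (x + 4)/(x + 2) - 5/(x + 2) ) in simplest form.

(-x^2 - 5*x - 6)/(x^3 + 8*x^2 + 11*x - 20)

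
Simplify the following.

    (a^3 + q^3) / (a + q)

a^2 - a*q + q^2

Apply the sum-of-cubes factorisation and cancel (a + q).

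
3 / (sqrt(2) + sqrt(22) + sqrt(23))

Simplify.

Group as (sqrt(2) + sqrt(23)) + sqrt(22); multiply by (sqrt(2) + sqrt(23)) - sqrt(22), then rationalise the remaining surd.

(-12*sqrt(253) + 3*sqrt(23) + 9*sqrt(22) + 129*sqrt(2))/175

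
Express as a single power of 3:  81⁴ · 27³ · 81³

81⁴ = 3^16; 27³ = 3^9; 81³ = 3^12
Combine exponents: 3^37

3^37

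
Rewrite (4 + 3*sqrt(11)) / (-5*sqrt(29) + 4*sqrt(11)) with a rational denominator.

(-15*sqrt(319) - 132 - 20*sqrt(29) - 16*sqrt(11))/549

Multiply numerator and denominator by 4*sqrt(11) + 5*sqrt(29).
Denominator becomes -549; numerator becomes 16*sqrt(11) + 20*sqrt(29) + 132 + 15*sqrt(319).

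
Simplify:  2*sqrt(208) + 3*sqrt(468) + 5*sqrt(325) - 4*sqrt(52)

43*sqrt(13)

2*sqrt(208) = 8*sqrt(13); 3*sqrt(468) = 18*sqrt(13); 5*sqrt(325) = 25*sqrt(13); 4*sqrt(52) = 8*sqrt(13)
Combine: (8 + 18 + 25 - 8)·sqrt(13) = 43*sqrt(13)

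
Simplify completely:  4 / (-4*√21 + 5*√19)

(16*√21 + 20*√19)/139

Multiply numerator and denominator by 4*√21 + 5*√19.
Denominator becomes 139; numerator becomes 16*√21 + 20*√19.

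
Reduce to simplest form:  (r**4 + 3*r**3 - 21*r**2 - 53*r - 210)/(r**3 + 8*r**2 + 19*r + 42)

r - 5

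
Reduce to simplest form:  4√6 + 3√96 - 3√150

4√6 = 4*√6; 3√96 = 12*√6; 3√150 = 15*√6
Combine: (4 + 12 - 15)·√6 = √6

√6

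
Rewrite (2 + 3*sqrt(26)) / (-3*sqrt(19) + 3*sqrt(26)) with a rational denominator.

(2*sqrt(19) + 2*sqrt(26) + 3*sqrt(494) + 78)/21

Multiply numerator and denominator by 3*sqrt(19) + 3*sqrt(26).
Denominator becomes 63; numerator becomes 6*sqrt(19) + 6*sqrt(26) + 9*sqrt(494) + 234.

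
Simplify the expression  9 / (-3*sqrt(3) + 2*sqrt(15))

Multiply numerator and denominator by 3*sqrt(3) + 2*sqrt(15).
Denominator becomes 33; numerator becomes 27*sqrt(3) + 18*sqrt(15).

(9*sqrt(3) + 6*sqrt(15))/11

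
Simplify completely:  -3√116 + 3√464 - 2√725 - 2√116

3√116 = 6*√29; 3√464 = 12*√29; 2√725 = 10*√29; 2√116 = 4*√29
Combine: (-6 + 12 - 10 - 4)·√29 = -8*√29

-8*√29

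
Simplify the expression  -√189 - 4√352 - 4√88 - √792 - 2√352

-38*√22 - 3*√21

√189 = 3*√21; 4√352 = 16*√22; 4√88 = 8*√22; √792 = 6*√22; 2√352 = 8*√22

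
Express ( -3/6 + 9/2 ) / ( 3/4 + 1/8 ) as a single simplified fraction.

Numerator: -3/6 + 9/2 = 4
Denominator: 3/4 + 1/8 = 7/8
Divide: (4) · (8/7) = 32/7

32/7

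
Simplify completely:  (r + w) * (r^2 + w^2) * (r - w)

Telescope via difference of squares: (r+w)(r-w) = r^2 - w^2, then repeat with the next factor.

r^4 - w^4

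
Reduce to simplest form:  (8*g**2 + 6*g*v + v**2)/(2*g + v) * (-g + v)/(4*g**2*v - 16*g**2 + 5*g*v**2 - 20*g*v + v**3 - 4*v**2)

Factor: 8*g**2 + 6*g*v + v**2 = (2*g + v)*(4*g + v);  4*g**2*v - 16*g**2 + 5*g*v**2 - 20*g*v + v**3 - 4*v**2 = (v - 4)*(4*g + v)*(g + v)
Cancel the common factors (4*g + v), (2*g + v).

(-g + v)/(g*v - 4*g + v**2 - 4*v)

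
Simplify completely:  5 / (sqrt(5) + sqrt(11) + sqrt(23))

(-10*sqrt(1265) - 35*sqrt(23) + 85*sqrt(11) + 145*sqrt(5))/171

Group as (sqrt(5) + sqrt(23)) + sqrt(11); multiply by (sqrt(5) + sqrt(23)) - sqrt(11), then rationalise the remaining surd.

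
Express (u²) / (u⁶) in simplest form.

u^(-4)

Quotient: (u^-4)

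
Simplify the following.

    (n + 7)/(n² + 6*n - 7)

Factor: n² + 6*n - 7 = (n - 1)·(n + 7)
Cancel the common factor (n + 7).

1/(n - 1)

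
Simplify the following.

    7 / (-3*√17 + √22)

Multiply numerator and denominator by √22 + 3*√17.
Denominator becomes -131; numerator becomes 7*√22 + 21*√17.

(-21*√17 - 7*√22)/131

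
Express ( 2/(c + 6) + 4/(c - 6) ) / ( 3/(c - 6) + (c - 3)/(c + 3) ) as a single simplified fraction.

(6*c^2 + 30*c + 36)/(c^3 - 9*c + 162)

Numerator: 2/(c + 6) + 4/(c - 6) = (6*c + 12)/(c^2 - 36)
Denominator: 3/(c - 6) + (c - 3)/(c + 3) = (c^2 - 6*c + 27)/(c^2 - 3*c - 18)
Divide: ((6*c + 12)/(c^2 - 36)) · ((c^2 - 3*c - 18)/(c^2 - 6*c + 27)) = (6*c^2 + 30*c + 36)/(c^3 - 9*c + 162)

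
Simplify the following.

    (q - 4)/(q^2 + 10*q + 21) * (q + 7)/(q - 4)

1/(q + 3)

Factor: q^2 + 10*q + 21 = (q + 7)*(q + 3)
Cancel the common factors (q + 7), (q - 4).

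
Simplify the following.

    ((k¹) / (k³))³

Inside the bracket: (k^-2)
Raise to the power 3: (k^-6)

k^(-6)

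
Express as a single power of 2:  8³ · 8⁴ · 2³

2^24

8³ = 2^9; 8⁴ = 2^12; 2³ = 2^3
Combine exponents: 2^24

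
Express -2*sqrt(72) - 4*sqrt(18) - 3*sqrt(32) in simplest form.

2*sqrt(72) = 12*sqrt(2); 4*sqrt(18) = 12*sqrt(2); 3*sqrt(32) = 12*sqrt(2)
Combine: (-12 - 12 - 12)·sqrt(2) = -36*sqrt(2)

-36*sqrt(2)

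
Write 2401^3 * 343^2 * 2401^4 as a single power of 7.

7^34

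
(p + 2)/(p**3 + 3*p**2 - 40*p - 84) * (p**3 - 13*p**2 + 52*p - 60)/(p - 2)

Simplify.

Factor: p**3 + 3*p**2 - 40*p - 84 = (p + 7)*(p + 2)*(p - 6);  p**3 - 13*p**2 + 52*p - 60 = (p - 6)*(p - 2)*(p - 5)
Cancel the common factors (p + 2), (p - 2), (p - 6).

(p - 5)/(p + 7)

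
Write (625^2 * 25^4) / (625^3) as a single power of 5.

5^4

625^2 = 5^8; 25^4 = 5^8; 625^3 = 5^12
Combine exponents: 5^4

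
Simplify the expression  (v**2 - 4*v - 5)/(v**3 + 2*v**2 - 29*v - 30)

1/(v + 6)

Factor: v**2 - 4*v - 5 = (v + 1)*(v - 5);  v**3 + 2*v**2 - 29*v - 30 = (v + 1)*(v - 5)*(v + 6)
Cancel the common factors (v + 1), (v - 5).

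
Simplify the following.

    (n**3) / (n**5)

n**(-2)

Quotient: (n**-2)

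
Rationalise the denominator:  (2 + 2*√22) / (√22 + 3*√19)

(-44 - 2*√22 + 6*√19 + 6*√418)/149

Multiply numerator and denominator by -3*√19 + √22.
Denominator becomes -149; numerator becomes -6*√418 - 6*√19 + 2*√22 + 44.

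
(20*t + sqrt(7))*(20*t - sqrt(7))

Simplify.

400*t^2 - 7

Product of conjugates: (P+Q)(P-Q) = P^2 - Q^2.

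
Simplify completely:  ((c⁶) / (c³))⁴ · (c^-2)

Inside the bracket: c³
Raise to the power 4: c^12
Multiply by (c^-2): add exponents.

c^10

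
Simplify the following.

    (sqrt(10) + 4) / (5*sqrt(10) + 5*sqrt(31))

(-4*sqrt(10) - 10 + sqrt(310) + 4*sqrt(31))/105

Multiply numerator and denominator by -5*sqrt(31) + 5*sqrt(10).
Denominator becomes -525; numerator becomes -20*sqrt(31) - 5*sqrt(310) + 50 + 20*sqrt(10).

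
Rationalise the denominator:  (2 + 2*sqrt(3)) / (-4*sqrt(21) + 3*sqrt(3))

(-24*sqrt(7) - 8*sqrt(21) - 18 - 6*sqrt(3))/309

Multiply numerator and denominator by 3*sqrt(3) + 4*sqrt(21).
Denominator becomes -309; numerator becomes 6*sqrt(3) + 18 + 8*sqrt(21) + 24*sqrt(7).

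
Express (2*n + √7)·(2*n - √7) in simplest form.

4*n² - 7

Difference of squares with P = 2*n, Q = √7.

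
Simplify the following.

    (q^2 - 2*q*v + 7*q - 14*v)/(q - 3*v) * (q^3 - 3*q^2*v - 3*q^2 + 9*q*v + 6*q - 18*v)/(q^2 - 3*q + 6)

Factor: q^2 - 2*q*v + 7*q - 14*v = (q + 7)*(q - 2*v);  q^3 - 3*q^2*v - 3*q^2 + 9*q*v + 6*q - 18*v = (q - 3*v)*(q^2 - 3*q + 6)
Cancel the common factors (q^2 - 3*q + 6), (q - 3*v).

q^2 - 2*q*v + 7*q - 14*v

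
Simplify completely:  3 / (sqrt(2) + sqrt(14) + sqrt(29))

(-17*sqrt(14) - 41*sqrt(2) + 4*sqrt(203) + 13*sqrt(29))/19

Group as (sqrt(2) + sqrt(29)) + sqrt(14); multiply by (sqrt(2) + sqrt(29)) - sqrt(14), then rationalise the remaining surd.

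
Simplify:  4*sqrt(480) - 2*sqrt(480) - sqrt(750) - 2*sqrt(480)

4*sqrt(480) = 16*sqrt(30); 2*sqrt(480) = 8*sqrt(30); sqrt(750) = 5*sqrt(30); 2*sqrt(480) = 8*sqrt(30)
Combine: (16 - 8 - 5 - 8)·sqrt(30) = -5*sqrt(30)

-5*sqrt(30)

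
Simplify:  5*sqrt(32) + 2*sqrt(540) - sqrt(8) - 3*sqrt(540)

-6*sqrt(15) + 18*sqrt(2)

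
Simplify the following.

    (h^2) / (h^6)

Quotient: (h^-4)

h^(-4)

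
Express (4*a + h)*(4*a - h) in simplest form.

16*a^2 - h^2

Product of conjugates: (P+Q)(P-Q) = P^2 - Q^2.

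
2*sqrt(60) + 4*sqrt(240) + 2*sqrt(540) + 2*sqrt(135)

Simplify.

38*sqrt(15)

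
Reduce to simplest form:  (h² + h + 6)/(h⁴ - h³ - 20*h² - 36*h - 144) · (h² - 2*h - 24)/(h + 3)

Factor: h⁴ - h³ - 20*h² - 36*h - 144 = (h + 4)·(h² + h + 6)·(h - 6);  h² - 2*h - 24 = (h + 4)·(h - 6)
Cancel the common factors (h² + h + 6), (h + 4), (h - 6).

1/(h + 3)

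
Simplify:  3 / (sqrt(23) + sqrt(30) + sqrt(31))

Group as (sqrt(30) + sqrt(31)) + sqrt(23); multiply by (sqrt(30) + sqrt(31)) - sqrt(23), then rationalise the remaining surd.

(-3*sqrt(21390) + 33*sqrt(31) + 36*sqrt(30) + 57*sqrt(23))/1138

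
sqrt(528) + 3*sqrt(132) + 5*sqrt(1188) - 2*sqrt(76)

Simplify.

-4*sqrt(19) + 40*sqrt(33)

sqrt(528) = 4*sqrt(33); 3*sqrt(132) = 6*sqrt(33); 5*sqrt(1188) = 30*sqrt(33); 2*sqrt(76) = 4*sqrt(19)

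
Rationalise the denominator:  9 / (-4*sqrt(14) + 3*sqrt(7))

Multiply numerator and denominator by 3*sqrt(7) + 4*sqrt(14).
Denominator becomes -161; numerator becomes 27*sqrt(7) + 36*sqrt(14).

(-36*sqrt(14) - 27*sqrt(7))/161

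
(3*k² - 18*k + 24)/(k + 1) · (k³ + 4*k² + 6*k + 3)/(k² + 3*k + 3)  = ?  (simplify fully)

Factor: 3*k² - 18*k + 24 = 3·(k - 4)·(k - 2);  k³ + 4*k² + 6*k + 3 = (k + 1)·(k² + 3*k + 3)
Cancel the common factors (k² + 3*k + 3), (k + 1).

3*k² - 18*k + 24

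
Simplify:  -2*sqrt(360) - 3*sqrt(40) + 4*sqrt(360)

2*sqrt(360) = 12*sqrt(10); 3*sqrt(40) = 6*sqrt(10); 4*sqrt(360) = 24*sqrt(10)
Combine: (-12 - 6 + 24)·sqrt(10) = 6*sqrt(10)

6*sqrt(10)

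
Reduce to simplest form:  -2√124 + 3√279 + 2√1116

17*√31

2√124 = 4*√31; 3√279 = 9*√31; 2√1116 = 12*√31
Combine: (-4 + 9 + 12)·√31 = 17*√31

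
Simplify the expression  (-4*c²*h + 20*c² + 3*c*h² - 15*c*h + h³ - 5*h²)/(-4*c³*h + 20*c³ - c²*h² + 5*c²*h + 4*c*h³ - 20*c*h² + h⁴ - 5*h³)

1/(c + h)

Factor: -4*c²*h + 20*c² + 3*c*h² - 15*c*h + h³ - 5*h² = (h - 5)·(-c + h)·(4*c + h);  -4*c³*h + 20*c³ - c²*h² + 5*c²*h + 4*c*h³ - 20*c*h² + h⁴ - 5*h³ = (h - 5)·(-c + h)·(4*c + h)·(c + h)
Cancel the common factors (-c + h), (h - 5), (4*c + h).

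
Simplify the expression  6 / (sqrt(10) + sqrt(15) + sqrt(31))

Group as (sqrt(10) + sqrt(15)) + sqrt(31); multiply by (sqrt(10) + sqrt(15)) - sqrt(31), then rationalise the remaining surd.

(-5*sqrt(186) - 3*sqrt(31) + 13*sqrt(15) + 18*sqrt(10))/47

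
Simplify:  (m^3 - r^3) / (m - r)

m^2 + m*r + r^2

Factor as (a-b)(a^2+ab+b^2) with a=m, b=r.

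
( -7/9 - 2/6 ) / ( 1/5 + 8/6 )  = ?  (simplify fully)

Numerator: -7/9 - 2/6 = -10/9
Denominator: 1/5 + 8/6 = 23/15
Divide: (-10/9) · (15/23) = -50/69

-50/69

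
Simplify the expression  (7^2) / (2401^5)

7^(-18)

7^2 = 7^2; 2401^5 = 7^20
Combine exponents: 7^(-18)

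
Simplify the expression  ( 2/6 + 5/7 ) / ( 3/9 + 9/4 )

Numerator: 2/6 + 5/7 = 22/21
Denominator: 3/9 + 9/4 = 31/12
Divide: (22/21) · (12/31) = 88/217

88/217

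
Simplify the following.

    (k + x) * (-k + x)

(x+k)(x-k) = -k^2 + x^2.

-k^2 + x^2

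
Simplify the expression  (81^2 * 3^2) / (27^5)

3^(-5)

81^2 = 3^8; 3^2 = 3^2; 27^5 = 3^15
Combine exponents: 3^(-5)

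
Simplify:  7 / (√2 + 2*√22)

Multiply numerator and denominator by -√2 + 2*√22.
Denominator becomes 86; numerator becomes -7*√2 + 14*√22.

(-7*√2 + 14*√22)/86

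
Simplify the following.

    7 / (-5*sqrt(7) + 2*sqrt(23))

Multiply numerator and denominator by 2*sqrt(23) + 5*sqrt(7).
Denominator becomes -83; numerator becomes 14*sqrt(23) + 35*sqrt(7).

(-35*sqrt(7) - 14*sqrt(23))/83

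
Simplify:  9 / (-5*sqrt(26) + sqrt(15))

Multiply numerator and denominator by sqrt(15) + 5*sqrt(26).
Denominator becomes -635; numerator becomes 9*sqrt(15) + 45*sqrt(26).

(-45*sqrt(26) - 9*sqrt(15))/635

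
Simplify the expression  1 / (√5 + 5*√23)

(-√5 + 5*√23)/570

Multiply numerator and denominator by -5*√23 + √5.
Denominator becomes -570; numerator becomes -5*√23 + √5.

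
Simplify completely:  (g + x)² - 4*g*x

(g - x)²

Expanding gives g² - 2*g*x + x², a perfect square.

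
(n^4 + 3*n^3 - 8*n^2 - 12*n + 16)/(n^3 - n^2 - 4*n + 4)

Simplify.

Factor: n^4 + 3*n^3 - 8*n^2 - 12*n + 16 = (n - 1)*(n + 2)*(n - 2)*(n + 4);  n^3 - n^2 - 4*n + 4 = (n + 2)*(n - 1)*(n - 2)
Cancel the common factors (n - 1), (n - 2), (n + 2).

n + 4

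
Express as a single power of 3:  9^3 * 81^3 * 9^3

3^24

9^3 = 3^6; 81^3 = 3^12; 9^3 = 3^6
Combine exponents: 3^24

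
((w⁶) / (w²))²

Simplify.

w⁸

Inside the bracket: w⁴
Raise to the power 2: w⁸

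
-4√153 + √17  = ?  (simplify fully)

4√153 = 12*√17; √17 = √17
Combine: (-12 + 1)·√17 = -11*√17

-11*√17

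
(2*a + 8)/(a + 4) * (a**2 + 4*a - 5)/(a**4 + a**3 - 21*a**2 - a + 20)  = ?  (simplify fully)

2/(a**2 - 3*a - 4)

Factor: 2*a + 8 = 2*(a + 4);  a**2 + 4*a - 5 = (a - 1)*(a + 5);  a**4 + a**3 - 21*a**2 - a + 20 = (a - 4)*(a - 1)*(a + 5)*(a + 1)
Cancel the common factors (a - 1), (a + 4), (a + 5).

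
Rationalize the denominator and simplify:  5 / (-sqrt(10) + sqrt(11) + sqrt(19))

(-50*sqrt(10) + 5*sqrt(19) + 45*sqrt(11) + 5*sqrt(2090))/218

Group as (sqrt(11) + sqrt(19)) - sqrt(10); multiply by (sqrt(11) + sqrt(19)) + sqrt(10), then rationalise the remaining surd.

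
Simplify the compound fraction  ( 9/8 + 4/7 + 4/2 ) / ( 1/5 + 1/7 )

Numerator: 9/8 + 4/7 + 4/2 = 207/56
Denominator: 1/5 + 1/7 = 12/35
Divide: (207/56) · (35/12) = 345/32

345/32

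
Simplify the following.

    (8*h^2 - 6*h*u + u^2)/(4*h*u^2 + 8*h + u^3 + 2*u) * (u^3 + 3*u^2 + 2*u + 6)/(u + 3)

Factor: 8*h^2 - 6*h*u + u^2 = (-4*h + u)*(-2*h + u);  4*h*u^2 + 8*h + u^3 + 2*u = (4*h + u)*(u^2 + 2);  u^3 + 3*u^2 + 2*u + 6 = (u + 3)*(u^2 + 2)
Cancel the common factors (u^2 + 2), (u + 3).

(8*h^2 - 6*h*u + u^2)/(4*h + u)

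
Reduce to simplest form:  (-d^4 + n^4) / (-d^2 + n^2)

d^2 + n^2

Difference of fourth powers: factor out (-d^2 + n^2).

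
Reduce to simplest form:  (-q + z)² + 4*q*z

(q + z)²

Expand the square and combine the 4*q*z term.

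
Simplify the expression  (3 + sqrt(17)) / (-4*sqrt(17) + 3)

Multiply numerator and denominator by 3 + 4*sqrt(17).
Denominator becomes -263; numerator becomes 15*sqrt(17) + 77.

(-77 - 15*sqrt(17))/263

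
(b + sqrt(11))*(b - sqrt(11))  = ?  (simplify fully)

b^2 - 11

Product of conjugates: (P+Q)(P-Q) = P^2 - Q^2.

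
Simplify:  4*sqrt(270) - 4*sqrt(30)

8*sqrt(30)

4*sqrt(270) = 12*sqrt(30); 4*sqrt(30) = 4*sqrt(30)
Combine: (12 - 4)·sqrt(30) = 8*sqrt(30)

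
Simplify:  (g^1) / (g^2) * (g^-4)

g^(-5)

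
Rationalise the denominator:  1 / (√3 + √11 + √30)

(-11*√11 - 19*√3 + 3*√110 + 8*√30)/62

Group as (√3 + √11) + √30; multiply by (√3 + √11) - √30, then rationalise the remaining surd.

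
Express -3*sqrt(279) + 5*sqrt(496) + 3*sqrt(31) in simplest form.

14*sqrt(31)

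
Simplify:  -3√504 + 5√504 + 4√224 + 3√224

40*√14

3√504 = 18*√14; 5√504 = 30*√14; 4√224 = 16*√14; 3√224 = 12*√14
Combine: (-18 + 30 + 16 + 12)·√14 = 40*√14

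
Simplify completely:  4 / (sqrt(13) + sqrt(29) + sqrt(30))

(-2*sqrt(11310) + 12*sqrt(30) + 14*sqrt(29) + 46*sqrt(13))/341

Group as (sqrt(13) + sqrt(30)) + sqrt(29); multiply by (sqrt(13) + sqrt(30)) - sqrt(29), then rationalise the remaining surd.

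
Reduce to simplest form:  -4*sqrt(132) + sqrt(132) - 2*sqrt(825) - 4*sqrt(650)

-20*sqrt(26) - 16*sqrt(33)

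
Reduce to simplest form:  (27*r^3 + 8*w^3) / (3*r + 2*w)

Apply the sum-of-cubes factorisation and cancel (3*r + 2*w).

9*r^2 - 6*r*w + 4*w^2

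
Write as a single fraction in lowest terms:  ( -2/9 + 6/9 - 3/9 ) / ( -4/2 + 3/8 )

Numerator: -2/9 + 6/9 - 3/9 = 1/9
Denominator: -4/2 + 3/8 = -13/8
Divide: (1/9) · (-8/13) = -8/117

-8/117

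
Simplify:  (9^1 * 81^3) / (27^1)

9^1 = 3^2; 81^3 = 3^12; 27^1 = 3^3
Combine exponents: 3^11

3^11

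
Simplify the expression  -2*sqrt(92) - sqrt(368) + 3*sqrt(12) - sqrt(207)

-11*sqrt(23) + 6*sqrt(3)

2*sqrt(92) = 4*sqrt(23); sqrt(368) = 4*sqrt(23); 3*sqrt(12) = 6*sqrt(3); sqrt(207) = 3*sqrt(23)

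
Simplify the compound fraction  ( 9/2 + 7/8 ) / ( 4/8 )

43/4

Numerator: 9/2 + 7/8 = 43/8
Denominator: 4/8 = 1/2
Divide: (43/8) · (2) = 43/4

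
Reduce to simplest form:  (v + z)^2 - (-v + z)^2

4*v*z

Write as f(z,v) - f(z,-v) and expand.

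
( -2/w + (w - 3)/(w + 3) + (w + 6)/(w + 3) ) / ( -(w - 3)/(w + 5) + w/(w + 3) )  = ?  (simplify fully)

(2*w³ + 11*w² - w - 30)/(5*w² + 9*w)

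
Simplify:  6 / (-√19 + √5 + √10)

Group as (√5 + √10) - √19; multiply by (√5 + √10) + √19, then rationalise the remaining surd.

(6*√19 + 21*√10 + 36*√5 + 15*√38)/46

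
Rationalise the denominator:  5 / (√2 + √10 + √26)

(-45*√10 - 85*√2 + 10*√130 + 35*√26)/58

Group as (√10 + √26) + √2; multiply by (√10 + √26) - √2, then rationalise the remaining surd.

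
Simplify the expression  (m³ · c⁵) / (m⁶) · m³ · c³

c⁸

Quotient: (m^-3) · c⁵
Multiply by m³ · c³: add exponents.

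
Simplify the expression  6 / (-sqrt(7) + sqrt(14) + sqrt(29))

(-54*sqrt(7) - 12*sqrt(29) + 33*sqrt(14) + 21*sqrt(58))/82

Group as (sqrt(14) + sqrt(29)) - sqrt(7); multiply by (sqrt(14) + sqrt(29)) + sqrt(7), then rationalise the remaining surd.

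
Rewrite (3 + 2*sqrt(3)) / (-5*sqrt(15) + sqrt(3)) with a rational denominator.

(-10*sqrt(5) - 5*sqrt(15) - 2 - sqrt(3))/124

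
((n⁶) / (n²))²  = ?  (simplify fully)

n⁸

Inside the bracket: n⁴
Raise to the power 2: n⁸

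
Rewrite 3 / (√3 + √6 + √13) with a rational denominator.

Group as (√3 + √13) + √6; multiply by (√3 + √13) - √6, then rationalise the remaining surd.

(-9*√26 - 6*√13 + 15*√6 + 24*√3)/28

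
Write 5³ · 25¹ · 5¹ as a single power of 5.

5^6

5³ = 5^3; 25¹ = 5^2; 5¹ = 5^1
Combine exponents: 5^6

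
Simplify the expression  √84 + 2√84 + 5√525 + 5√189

√84 = 2*√21; 2√84 = 4*√21; 5√525 = 25*√21; 5√189 = 15*√21
Combine: (2 + 4 + 25 + 15)·√21 = 46*√21

46*√21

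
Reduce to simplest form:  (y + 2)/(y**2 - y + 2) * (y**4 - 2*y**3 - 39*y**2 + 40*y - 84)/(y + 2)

Factor: y**4 - 2*y**3 - 39*y**2 + 40*y - 84 = (y**2 - y + 2)*(y - 7)*(y + 6)
Cancel the common factors (y**2 - y + 2), (y + 2).

y**2 - y - 42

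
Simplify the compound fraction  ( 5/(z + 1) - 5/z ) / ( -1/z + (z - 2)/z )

Numerator: 5/(z + 1) - 5/z = -5/(z^2 + z)
Denominator: -1/z + (z - 2)/z = (z - 3)/z
Divide: (-5/(z^2 + z)) · (z/(z - 3)) = -5/(z^2 - 2*z - 3)

-5/(z^2 - 2*z - 3)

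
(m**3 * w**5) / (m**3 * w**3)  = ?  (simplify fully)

w**2

Quotient: w**2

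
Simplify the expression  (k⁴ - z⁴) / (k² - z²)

k² + z²

Difference of fourth powers: factor out (k² - z²).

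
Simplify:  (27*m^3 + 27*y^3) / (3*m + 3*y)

(3*y)^3 + (3*m)^3 = (3*m + 3*y)(9*m^2 - 9*m*y + 9*y^2).

9*m^2 - 9*m*y + 9*y^2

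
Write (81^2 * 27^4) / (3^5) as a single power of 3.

81^2 = 3^8; 27^4 = 3^12; 3^5 = 3^5
Combine exponents: 3^15

3^15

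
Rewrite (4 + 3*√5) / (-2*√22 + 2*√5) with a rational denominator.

Multiply numerator and denominator by 2*√5 + 2*√22.
Denominator becomes -68; numerator becomes 8*√5 + 30 + 8*√22 + 6*√110.

(-3*√110 - 4*√22 - 15 - 4*√5)/34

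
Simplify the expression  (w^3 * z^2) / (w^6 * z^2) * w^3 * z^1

z

Quotient: (w^-3)
Multiply by w^3 * z^1: add exponents.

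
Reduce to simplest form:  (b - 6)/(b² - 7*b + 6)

Factor: b² - 7*b + 6 = (b - 6)·(b - 1)
Cancel the common factor (b - 6).

1/(b - 1)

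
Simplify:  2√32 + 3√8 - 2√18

2√32 = 8*√2; 3√8 = 6*√2; 2√18 = 6*√2
Combine: (8 + 6 - 6)·√2 = 8*√2

8*√2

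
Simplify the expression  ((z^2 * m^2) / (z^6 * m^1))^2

m^2/z^8

Inside the bracket: (z^-4) * m^1
Raise to the power 2: (z^-8) * m^2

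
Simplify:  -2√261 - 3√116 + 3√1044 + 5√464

26*√29

2√261 = 6*√29; 3√116 = 6*√29; 3√1044 = 18*√29; 5√464 = 20*√29
Combine: (-6 - 6 + 18 + 20)·√29 = 26*√29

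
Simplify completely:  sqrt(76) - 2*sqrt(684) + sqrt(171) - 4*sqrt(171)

-19*sqrt(19)

sqrt(76) = 2*sqrt(19); 2*sqrt(684) = 12*sqrt(19); sqrt(171) = 3*sqrt(19); 4*sqrt(171) = 12*sqrt(19)
Combine: (2 - 12 + 3 - 12)·sqrt(19) = -19*sqrt(19)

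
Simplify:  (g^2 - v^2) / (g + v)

g - v

Difference of squares: factor out (g + v).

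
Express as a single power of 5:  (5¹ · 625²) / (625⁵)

5^(-11)

5¹ = 5^1; 625² = 5^8; 625⁵ = 5^20
Combine exponents: 5^(-11)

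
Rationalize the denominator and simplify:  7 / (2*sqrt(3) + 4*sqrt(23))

Multiply numerator and denominator by -2*sqrt(3) + 4*sqrt(23).
Denominator becomes 356; numerator becomes -14*sqrt(3) + 28*sqrt(23).

(-7*sqrt(3) + 14*sqrt(23))/178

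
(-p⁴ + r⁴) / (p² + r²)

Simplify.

-p² + r²

-p⁴ + r⁴ factors as -(p - r)*(p + r)*(p² + r²).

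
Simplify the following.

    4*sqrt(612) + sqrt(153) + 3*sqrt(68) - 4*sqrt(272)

4*sqrt(612) = 24*sqrt(17); sqrt(153) = 3*sqrt(17); 3*sqrt(68) = 6*sqrt(17); 4*sqrt(272) = 16*sqrt(17)
Combine: (24 + 3 + 6 - 16)·sqrt(17) = 17*sqrt(17)

17*sqrt(17)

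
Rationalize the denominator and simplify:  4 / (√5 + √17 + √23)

Group as (√5 + √17) + √23; multiply by (√5 + √17) - √23, then rationalise the remaining surd.

(-8*√1955 - 4*√23 + 44*√17 + 140*√5)/339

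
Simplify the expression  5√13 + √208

9*√13

5√13 = 5*√13; √208 = 4*√13
Combine: (5 + 4)·√13 = 9*√13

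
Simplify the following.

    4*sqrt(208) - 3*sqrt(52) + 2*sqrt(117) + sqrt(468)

22*sqrt(13)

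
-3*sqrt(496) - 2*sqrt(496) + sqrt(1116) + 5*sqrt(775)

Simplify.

11*sqrt(31)

3*sqrt(496) = 12*sqrt(31); 2*sqrt(496) = 8*sqrt(31); sqrt(1116) = 6*sqrt(31); 5*sqrt(775) = 25*sqrt(31)
Combine: (-12 - 8 + 6 + 25)·sqrt(31) = 11*sqrt(31)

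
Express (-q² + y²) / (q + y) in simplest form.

-q² + y² factors as (-q + y)*(q + y).

-q + y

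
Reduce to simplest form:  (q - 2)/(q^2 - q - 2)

Factor: q^2 - q - 2 = (q + 1)*(q - 2)
Cancel the common factor (q - 2).

1/(q + 1)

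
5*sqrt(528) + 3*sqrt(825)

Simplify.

5*sqrt(528) = 20*sqrt(33); 3*sqrt(825) = 15*sqrt(33)
Combine: (20 + 15)·sqrt(33) = 35*sqrt(33)

35*sqrt(33)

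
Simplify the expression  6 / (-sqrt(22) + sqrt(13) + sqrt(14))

(-30*sqrt(22) + 126*sqrt(14) + 138*sqrt(13) + 24*sqrt(1001))/703

Group as (sqrt(13) + sqrt(14)) - sqrt(22); multiply by (sqrt(13) + sqrt(14)) + sqrt(22), then rationalise the remaining surd.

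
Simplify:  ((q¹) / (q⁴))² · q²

Inside the bracket: (q^-3)
Raise to the power 2: (q^-6)
Multiply by q²: add exponents.

q^(-4)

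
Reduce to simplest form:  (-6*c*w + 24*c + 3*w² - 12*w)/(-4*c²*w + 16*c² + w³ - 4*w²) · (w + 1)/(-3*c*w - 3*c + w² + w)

Factor: -6*c*w + 24*c + 3*w² - 12*w = 3·(w - 4)·(-2*c + w);  -4*c²*w + 16*c² + w³ - 4*w² = (-2*c + w)·(2*c + w)·(w - 4);  -3*c*w - 3*c + w² + w = (-3*c + w)·(w + 1)
Cancel the common factors (-2*c + w), (w + 1), (w - 4).

3/(-6*c² - c*w + w²)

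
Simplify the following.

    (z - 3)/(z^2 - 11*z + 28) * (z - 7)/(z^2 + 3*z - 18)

1/(z^2 + 2*z - 24)

Factor: z^2 - 11*z + 28 = (z - 4)*(z - 7);  z^2 + 3*z - 18 = (z - 3)*(z + 6)
Cancel the common factors (z - 7), (z - 3).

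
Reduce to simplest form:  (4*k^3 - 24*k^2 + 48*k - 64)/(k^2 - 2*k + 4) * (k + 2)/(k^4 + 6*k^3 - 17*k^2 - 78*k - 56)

Factor: 4*k^3 - 24*k^2 + 48*k - 64 = 4*(k^2 - 2*k + 4)*(k - 4);  k^4 + 6*k^3 - 17*k^2 - 78*k - 56 = (k + 7)*(k - 4)*(k + 2)*(k + 1)
Cancel the common factors (k^2 - 2*k + 4), (k - 4), (k + 2).

4/(k^2 + 8*k + 7)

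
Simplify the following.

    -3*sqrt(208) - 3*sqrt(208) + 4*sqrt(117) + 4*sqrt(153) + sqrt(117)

-9*sqrt(13) + 12*sqrt(17)

3*sqrt(208) = 12*sqrt(13); 3*sqrt(208) = 12*sqrt(13); 4*sqrt(117) = 12*sqrt(13); 4*sqrt(153) = 12*sqrt(17); sqrt(117) = 3*sqrt(13)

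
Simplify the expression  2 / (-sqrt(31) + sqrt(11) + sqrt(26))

Group as (sqrt(11) + sqrt(26)) - sqrt(31); multiply by (sqrt(11) + sqrt(26)) + sqrt(31), then rationalise the remaining surd.

(-3*sqrt(31) + 8*sqrt(26) + 23*sqrt(11) + sqrt(8866))/277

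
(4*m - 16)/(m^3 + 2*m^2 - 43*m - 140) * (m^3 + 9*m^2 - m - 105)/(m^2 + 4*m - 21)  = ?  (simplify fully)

(4*m - 16)/(m^2 - 3*m - 28)

Factor: 4*m - 16 = 4*(m - 4);  m^3 + 2*m^2 - 43*m - 140 = (m - 7)*(m + 5)*(m + 4);  m^3 + 9*m^2 - m - 105 = (m + 5)*(m + 7)*(m - 3);  m^2 + 4*m - 21 = (m + 7)*(m - 3)
Cancel the common factors (m + 5), (m + 7), (m - 3).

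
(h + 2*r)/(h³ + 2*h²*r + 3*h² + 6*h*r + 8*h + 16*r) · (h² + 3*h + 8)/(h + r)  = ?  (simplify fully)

1/(h + r)

Factor: h³ + 2*h²*r + 3*h² + 6*h*r + 8*h + 16*r = (h + 2*r)·(h² + 3*h + 8)
Cancel the common factors (h² + 3*h + 8), (h + 2*r).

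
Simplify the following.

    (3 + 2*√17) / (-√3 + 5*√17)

(3*√3 + 2*√51 + 15*√17 + 170)/422

Multiply numerator and denominator by √3 + 5*√17.
Denominator becomes 422; numerator becomes 3*√3 + 2*√51 + 15*√17 + 170.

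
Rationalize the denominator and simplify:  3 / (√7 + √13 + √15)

Group as (√13 + √15) + √7; multiply by (√13 + √15) - √7, then rationalise the remaining surd.

(-2*√1365 + 5*√15 + 9*√13 + 21*√7)/113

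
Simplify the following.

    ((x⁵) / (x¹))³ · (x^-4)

x⁸

Inside the bracket: x⁴
Raise to the power 3: x^12
Multiply by (x^-4): add exponents.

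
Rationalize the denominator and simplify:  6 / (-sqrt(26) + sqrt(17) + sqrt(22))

Group as (sqrt(17) + sqrt(22)) - sqrt(26); multiply by (sqrt(17) + sqrt(22)) + sqrt(26), then rationalise the remaining surd.

(-78*sqrt(26) + 126*sqrt(22) + 186*sqrt(17) + 24*sqrt(2431))/1327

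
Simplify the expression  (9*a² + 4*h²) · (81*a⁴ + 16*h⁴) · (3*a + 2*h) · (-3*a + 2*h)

-6561*a⁸ + 256*h⁸

Pair the conjugate factors: ((2*h)+(3*a))((2*h)-(3*a)) = -9*a² + 4*h², then repeat with the next factor.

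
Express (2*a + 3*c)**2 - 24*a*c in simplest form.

After expansion: 4*a**2 - 12*a*c + 9*c**2 — a perfect-square trinomial.

(2*a - 3*c)**2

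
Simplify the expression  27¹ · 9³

3^9

27¹ = 3^3; 9³ = 3^6
Combine exponents: 3^9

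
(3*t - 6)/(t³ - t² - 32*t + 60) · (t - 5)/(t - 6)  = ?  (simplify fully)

3/(t² - 36)

Factor: 3*t - 6 = 3·(t - 2);  t³ - t² - 32*t + 60 = (t - 5)·(t + 6)·(t - 2)
Cancel the common factors (t - 2), (t - 5).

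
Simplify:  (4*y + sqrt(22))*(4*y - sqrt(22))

16*y^2 - 22

Difference of squares with P = 4*y, Q = sqrt(22).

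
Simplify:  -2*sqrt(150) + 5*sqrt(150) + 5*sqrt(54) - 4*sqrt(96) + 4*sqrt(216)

38*sqrt(6)

2*sqrt(150) = 10*sqrt(6); 5*sqrt(150) = 25*sqrt(6); 5*sqrt(54) = 15*sqrt(6); 4*sqrt(96) = 16*sqrt(6); 4*sqrt(216) = 24*sqrt(6)
Combine: (-10 + 25 + 15 - 16 + 24)·sqrt(6) = 38*sqrt(6)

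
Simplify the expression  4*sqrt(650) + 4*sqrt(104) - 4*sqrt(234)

4*sqrt(650) = 20*sqrt(26); 4*sqrt(104) = 8*sqrt(26); 4*sqrt(234) = 12*sqrt(26)
Combine: (20 + 8 - 12)·sqrt(26) = 16*sqrt(26)

16*sqrt(26)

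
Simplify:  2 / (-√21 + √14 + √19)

Group as (√14 + √19) - √21; multiply by (√14 + √19) + √21, then rationalise the remaining surd.

(-6*√21 + 8*√19 + 13*√14 + 7*√114)/230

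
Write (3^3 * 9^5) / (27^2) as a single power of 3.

3^3 = 3^3; 9^5 = 3^10; 27^2 = 3^6
Combine exponents: 3^7

3^7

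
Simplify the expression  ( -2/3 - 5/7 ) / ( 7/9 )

-87/49

Numerator: -2/3 - 5/7 = -29/21
Denominator: 7/9 = 7/9
Divide: (-29/21) · (9/7) = -87/49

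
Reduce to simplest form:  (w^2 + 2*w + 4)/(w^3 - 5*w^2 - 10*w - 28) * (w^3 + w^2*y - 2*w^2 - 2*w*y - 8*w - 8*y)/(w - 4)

(w^2 + w*y + 2*w + 2*y)/(w - 7)

Factor: w^3 - 5*w^2 - 10*w - 28 = (w^2 + 2*w + 4)*(w - 7);  w^3 + w^2*y - 2*w^2 - 2*w*y - 8*w - 8*y = (w - 4)*(w + y)*(w + 2)
Cancel the common factors (w^2 + 2*w + 4), (w - 4).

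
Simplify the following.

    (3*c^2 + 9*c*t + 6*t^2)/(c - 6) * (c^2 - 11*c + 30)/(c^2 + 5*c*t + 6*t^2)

Factor: 3*c^2 + 9*c*t + 6*t^2 = 3*(c + t)*(c + 2*t);  c^2 - 11*c + 30 = (c - 6)*(c - 5);  c^2 + 5*c*t + 6*t^2 = (c + 3*t)*(c + 2*t)
Cancel the common factors (c + 2*t), (c - 6).

(3*c^2 + 3*c*t - 15*c - 15*t)/(c + 3*t)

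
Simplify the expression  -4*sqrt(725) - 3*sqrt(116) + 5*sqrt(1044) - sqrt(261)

4*sqrt(725) = 20*sqrt(29); 3*sqrt(116) = 6*sqrt(29); 5*sqrt(1044) = 30*sqrt(29); sqrt(261) = 3*sqrt(29)
Combine: (-20 - 6 + 30 - 3)·sqrt(29) = sqrt(29)

sqrt(29)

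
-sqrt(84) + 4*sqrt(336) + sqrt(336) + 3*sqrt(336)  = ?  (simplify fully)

sqrt(84) = 2*sqrt(21); 4*sqrt(336) = 16*sqrt(21); sqrt(336) = 4*sqrt(21); 3*sqrt(336) = 12*sqrt(21)
Combine: (-2 + 16 + 4 + 12)·sqrt(21) = 30*sqrt(21)

30*sqrt(21)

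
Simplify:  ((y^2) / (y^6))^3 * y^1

Inside the bracket: (y^-4)
Raise to the power 3: (y^-12)
Multiply by y^1: add exponents.

y^(-11)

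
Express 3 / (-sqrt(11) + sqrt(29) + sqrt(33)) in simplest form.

(-51*sqrt(11) + 7*sqrt(33) + 15*sqrt(29) + 22*sqrt(87))/409

Group as (sqrt(29) + sqrt(33)) - sqrt(11); multiply by (sqrt(29) + sqrt(33)) + sqrt(11), then rationalise the remaining surd.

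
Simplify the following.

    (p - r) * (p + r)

p^2 - r^2

(p+r)(p-r) = p^2 - r^2.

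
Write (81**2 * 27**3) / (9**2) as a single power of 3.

3**13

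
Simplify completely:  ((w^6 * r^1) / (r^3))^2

w^12/r^4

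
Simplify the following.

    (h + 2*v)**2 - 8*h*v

(h - 2*v)**2

Expand the square and combine the 8*h*v term.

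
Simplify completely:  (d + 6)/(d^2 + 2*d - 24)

Factor: d^2 + 2*d - 24 = (d + 6)*(d - 4)
Cancel the common factor (d + 6).

1/(d - 4)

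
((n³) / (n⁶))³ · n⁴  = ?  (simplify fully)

Inside the bracket: (n^-3)
Raise to the power 3: (n^-9)
Multiply by n⁴: add exponents.

n^(-5)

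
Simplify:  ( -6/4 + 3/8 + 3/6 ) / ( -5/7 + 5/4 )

-7/6

Numerator: -6/4 + 3/8 + 3/6 = -5/8
Denominator: -5/7 + 5/4 = 15/28
Divide: (-5/8) · (28/15) = -7/6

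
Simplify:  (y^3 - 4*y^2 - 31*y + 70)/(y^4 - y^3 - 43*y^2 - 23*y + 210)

1/(y + 3)

Factor: y^3 - 4*y^2 - 31*y + 70 = (y + 5)*(y - 2)*(y - 7);  y^4 - y^3 - 43*y^2 - 23*y + 210 = (y - 2)*(y - 7)*(y + 5)*(y + 3)
Cancel the common factors (y - 2), (y - 7), (y + 5).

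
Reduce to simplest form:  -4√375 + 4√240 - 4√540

4√375 = 20*√15; 4√240 = 16*√15; 4√540 = 24*√15
Combine: (-20 + 16 - 24)·√15 = -28*√15

-28*√15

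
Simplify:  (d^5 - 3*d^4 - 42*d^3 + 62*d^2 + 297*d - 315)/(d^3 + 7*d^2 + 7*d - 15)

Factor: d^5 - 3*d^4 - 42*d^3 + 62*d^2 + 297*d - 315 = (d + 5)*(d - 3)*(d + 3)*(d - 7)*(d - 1);  d^3 + 7*d^2 + 7*d - 15 = (d + 3)*(d - 1)*(d + 5)
Cancel the common factors (d + 5), (d - 1), (d + 3).

d^2 - 10*d + 21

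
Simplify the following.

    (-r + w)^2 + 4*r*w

Expand the square and combine the 4*r*w term.

(r + w)^2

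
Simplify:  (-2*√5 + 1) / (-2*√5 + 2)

(√5 + 9)/8

Multiply numerator and denominator by 2 + 2*√5.
Denominator becomes -16; numerator becomes -18 - 2*√5.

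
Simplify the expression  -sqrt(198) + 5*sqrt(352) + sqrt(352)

sqrt(198) = 3*sqrt(22); 5*sqrt(352) = 20*sqrt(22); sqrt(352) = 4*sqrt(22)
Combine: (-3 + 20 + 4)·sqrt(22) = 21*sqrt(22)

21*sqrt(22)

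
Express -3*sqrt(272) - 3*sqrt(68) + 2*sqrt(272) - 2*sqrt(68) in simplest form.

-14*sqrt(17)

3*sqrt(272) = 12*sqrt(17); 3*sqrt(68) = 6*sqrt(17); 2*sqrt(272) = 8*sqrt(17); 2*sqrt(68) = 4*sqrt(17)
Combine: (-12 - 6 + 8 - 4)·sqrt(17) = -14*sqrt(17)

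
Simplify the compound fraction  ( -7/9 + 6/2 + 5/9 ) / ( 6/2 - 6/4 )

50/27

Numerator: -7/9 + 6/2 + 5/9 = 25/9
Denominator: 6/2 - 6/4 = 3/2
Divide: (25/9) · (2/3) = 50/27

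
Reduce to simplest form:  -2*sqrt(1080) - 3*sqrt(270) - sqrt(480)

-25*sqrt(30)

2*sqrt(1080) = 12*sqrt(30); 3*sqrt(270) = 9*sqrt(30); sqrt(480) = 4*sqrt(30)
Combine: (-12 - 9 - 4)·sqrt(30) = -25*sqrt(30)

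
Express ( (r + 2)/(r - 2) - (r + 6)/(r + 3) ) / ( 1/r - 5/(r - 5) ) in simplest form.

Numerator: (r + 2)/(r - 2) - (r + 6)/(r + 3) = (r + 18)/(r² + r - 6)
Denominator: 1/r - 5/(r - 5) = (-4*r - 5)/(r² - 5*r)
Divide: ((r + 18)/(r² + r - 6)) · ((r² - 5*r)/(-4*r - 5)) = (-r³ - 13*r² + 90*r)/(4*r³ + 9*r² - 19*r - 30)

(-r³ - 13*r² + 90*r)/(4*r³ + 9*r² - 19*r - 30)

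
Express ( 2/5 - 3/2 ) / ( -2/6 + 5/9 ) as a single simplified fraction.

-99/20

Numerator: 2/5 - 3/2 = -11/10
Denominator: -2/6 + 5/9 = 2/9
Divide: (-11/10) · (9/2) = -99/20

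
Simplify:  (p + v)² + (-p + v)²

Write as f(v,p) + f(v,-p) and expand.

2*p² + 2*v²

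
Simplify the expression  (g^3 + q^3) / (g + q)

g^2 - g*q + q^2

q^3 + g^3 = (g + q)(g^2 - g*q + q^2).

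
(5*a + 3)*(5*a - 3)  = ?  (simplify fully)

25*a^2 - 9

Product of conjugates: (P+Q)(P-Q) = P^2 - Q^2.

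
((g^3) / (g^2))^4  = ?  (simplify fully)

g^4

Inside the bracket: g^1
Raise to the power 4: g^4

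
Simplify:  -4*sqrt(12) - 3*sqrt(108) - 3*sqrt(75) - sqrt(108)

4*sqrt(12) = 8*sqrt(3); 3*sqrt(108) = 18*sqrt(3); 3*sqrt(75) = 15*sqrt(3); sqrt(108) = 6*sqrt(3)
Combine: (-8 - 18 - 15 - 6)·sqrt(3) = -47*sqrt(3)

-47*sqrt(3)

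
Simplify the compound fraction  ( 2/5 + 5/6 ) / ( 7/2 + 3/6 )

Numerator: 2/5 + 5/6 = 37/30
Denominator: 7/2 + 3/6 = 4
Divide: (37/30) · (1/4) = 37/120

37/120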